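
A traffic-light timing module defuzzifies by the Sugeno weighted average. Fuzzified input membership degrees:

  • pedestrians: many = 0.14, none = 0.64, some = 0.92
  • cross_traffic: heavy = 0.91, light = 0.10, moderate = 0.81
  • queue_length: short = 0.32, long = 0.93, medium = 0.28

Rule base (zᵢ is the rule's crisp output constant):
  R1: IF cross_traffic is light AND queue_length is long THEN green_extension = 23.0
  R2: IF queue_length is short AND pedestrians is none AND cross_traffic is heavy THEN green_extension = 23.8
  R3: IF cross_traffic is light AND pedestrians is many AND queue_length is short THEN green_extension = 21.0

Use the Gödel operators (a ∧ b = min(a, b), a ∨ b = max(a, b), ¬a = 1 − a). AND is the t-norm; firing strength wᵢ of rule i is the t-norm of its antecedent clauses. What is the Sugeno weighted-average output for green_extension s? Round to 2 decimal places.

23.11

R1 (z=23.0): light=0.10, long=0.93; AND[min(a, b)] → w = 0.10
R2 (z=23.8): short=0.32, none=0.64, heavy=0.91; AND[min(a, b)] → w = 0.32
R3 (z=21.0): light=0.10, many=0.14, short=0.32; AND[min(a, b)] → w = 0.10
Weighted average = (0.10·23.0 + 0.32·23.8 + 0.10·21.0) / (0.10 + 0.32 + 0.10)
  = 12.0160 / 0.5200 = 23.11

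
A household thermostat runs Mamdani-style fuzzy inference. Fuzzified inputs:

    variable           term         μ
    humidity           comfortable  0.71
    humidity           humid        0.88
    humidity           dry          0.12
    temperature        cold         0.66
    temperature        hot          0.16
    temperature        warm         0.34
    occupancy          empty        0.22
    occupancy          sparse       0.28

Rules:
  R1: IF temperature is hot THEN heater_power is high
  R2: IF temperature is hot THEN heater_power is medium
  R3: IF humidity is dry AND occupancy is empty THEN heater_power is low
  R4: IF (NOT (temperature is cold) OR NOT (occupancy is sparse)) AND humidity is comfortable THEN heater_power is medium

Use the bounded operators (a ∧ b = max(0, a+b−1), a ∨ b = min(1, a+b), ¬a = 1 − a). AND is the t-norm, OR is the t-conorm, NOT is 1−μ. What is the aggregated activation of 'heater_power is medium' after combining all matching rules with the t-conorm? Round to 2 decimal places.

R1: hot=0.16 → w = 0.16
R2: hot=0.16 → w = 0.16
R3: dry=0.12, empty=0.22; AND[max(0, a+b−1)] → w = 0.00
R4: (¬cold=1−0.66=0.34 OR ¬sparse=1−0.28=0.72) = 1.00; AND[max(0, a+b−1)] with comfortable=0.71 → w = 0.71
Rules with consequent 'medium': {R2, R4} → strengths 0.16, 0.71
Aggregate via t-conorm [min(1, a+b)]: 0.87

0.87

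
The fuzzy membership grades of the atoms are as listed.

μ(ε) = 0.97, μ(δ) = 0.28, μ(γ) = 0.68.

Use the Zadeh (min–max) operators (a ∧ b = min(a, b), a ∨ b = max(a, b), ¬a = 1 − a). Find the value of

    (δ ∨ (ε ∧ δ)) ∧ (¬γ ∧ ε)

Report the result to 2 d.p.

ε ∧ δ = min(a, b) on (0.97, 0.28) = 0.28
δ ∨ (ε ∧ δ) = max(a, b) on (0.28, 0.28) = 0.28
¬γ = 1 − 0.68 = 0.32
¬γ ∧ ε = min(a, b) on (0.32, 0.97) = 0.32
(δ ∨ (ε ∧ δ)) ∧ (¬γ ∧ ε) = min(a, b) on (0.28, 0.32) = 0.28

0.28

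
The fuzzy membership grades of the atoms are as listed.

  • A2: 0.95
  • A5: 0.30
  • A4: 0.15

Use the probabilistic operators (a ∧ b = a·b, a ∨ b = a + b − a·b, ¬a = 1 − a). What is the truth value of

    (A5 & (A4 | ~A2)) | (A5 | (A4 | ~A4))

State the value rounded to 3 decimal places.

0.916

~A2 = 1 − 0.9500 = 0.0500
A4 | ~A2 = a + b − a·b on (0.1500, 0.0500) = 0.1925
A5 & (A4 | ~A2) = a·b on (0.3000, 0.1925) = 0.0578
~A4 = 1 − 0.1500 = 0.8500
A4 | ~A4 = a + b − a·b on (0.1500, 0.8500) = 0.8725
A5 | (A4 | ~A4) = a + b − a·b on (0.3000, 0.8725) = 0.9108
(A5 & (A4 | ~A2)) | (A5 | (A4 | ~A4)) = a + b − a·b on (0.0578, 0.9108) = 0.9159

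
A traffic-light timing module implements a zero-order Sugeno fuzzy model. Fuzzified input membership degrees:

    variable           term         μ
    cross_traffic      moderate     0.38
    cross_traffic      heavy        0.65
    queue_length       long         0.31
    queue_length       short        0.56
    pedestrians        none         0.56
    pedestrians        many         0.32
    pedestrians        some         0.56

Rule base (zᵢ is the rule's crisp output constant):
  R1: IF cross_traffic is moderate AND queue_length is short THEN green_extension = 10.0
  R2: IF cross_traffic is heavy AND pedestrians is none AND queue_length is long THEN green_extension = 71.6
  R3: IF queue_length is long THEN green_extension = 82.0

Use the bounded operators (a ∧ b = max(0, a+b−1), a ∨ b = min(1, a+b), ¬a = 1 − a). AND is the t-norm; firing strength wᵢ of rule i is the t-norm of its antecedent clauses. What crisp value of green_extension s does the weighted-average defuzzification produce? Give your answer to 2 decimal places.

82.00

R1 (z=10.0): moderate=0.38, short=0.56; AND[max(0, a+b−1)] → w = 0.00
R2 (z=71.6): heavy=0.65, none=0.56, long=0.31; AND[max(0, a+b−1)] → w = 0.00
R3 (z=82.0): long=0.31 → w = 0.31
Weighted average = (0.00·10.0 + 0.00·71.6 + 0.31·82.0) / (0.00 + 0.00 + 0.31)
  = 25.4200 / 0.3100 = 82.00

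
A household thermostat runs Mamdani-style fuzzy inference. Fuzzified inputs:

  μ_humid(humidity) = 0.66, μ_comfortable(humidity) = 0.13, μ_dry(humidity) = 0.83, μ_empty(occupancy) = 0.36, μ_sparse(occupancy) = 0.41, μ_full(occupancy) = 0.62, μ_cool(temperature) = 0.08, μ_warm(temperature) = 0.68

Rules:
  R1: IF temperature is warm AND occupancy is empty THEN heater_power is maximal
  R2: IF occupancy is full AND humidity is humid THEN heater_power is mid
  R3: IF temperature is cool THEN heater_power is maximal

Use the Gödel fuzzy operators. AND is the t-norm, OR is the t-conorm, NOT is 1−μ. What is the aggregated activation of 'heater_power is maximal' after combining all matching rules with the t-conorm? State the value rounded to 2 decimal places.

0.36

R1: warm=0.68, empty=0.36; AND[min(a, b)] → w = 0.36
R2: full=0.62, humid=0.66; AND[min(a, b)] → w = 0.62
R3: cool=0.08 → w = 0.08
Rules with consequent 'maximal': {R1, R3} → strengths 0.36, 0.08
Aggregate via t-conorm [max(a, b)]: 0.36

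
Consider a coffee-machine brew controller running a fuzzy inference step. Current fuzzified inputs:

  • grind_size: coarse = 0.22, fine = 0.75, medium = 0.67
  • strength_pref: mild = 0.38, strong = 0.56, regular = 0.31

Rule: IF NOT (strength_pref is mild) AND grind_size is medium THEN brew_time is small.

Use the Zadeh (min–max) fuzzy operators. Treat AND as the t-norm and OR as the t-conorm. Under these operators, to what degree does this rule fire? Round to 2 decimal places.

0.62

firing strength: ¬mild=1−0.38=0.62, medium=0.67; AND[min(a, b)] → w = 0.62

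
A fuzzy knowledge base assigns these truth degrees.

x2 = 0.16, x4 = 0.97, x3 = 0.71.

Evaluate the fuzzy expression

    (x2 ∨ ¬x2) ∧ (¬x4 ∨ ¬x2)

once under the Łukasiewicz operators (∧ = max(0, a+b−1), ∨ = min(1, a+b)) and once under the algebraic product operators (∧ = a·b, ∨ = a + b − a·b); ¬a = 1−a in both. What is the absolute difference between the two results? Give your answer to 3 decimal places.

0.139

Under Łukasiewicz:
  ¬x2 = 1 − 0.16 = 0.84
  x2 ∨ ¬x2 = min(1, a+b) on (0.16, 0.84) = 1.00
  ¬x4 = 1 − 0.97 = 0.03
  ¬x2 = 1 − 0.16 = 0.84
  ¬x4 ∨ ¬x2 = min(1, a+b) on (0.03, 0.84) = 0.87
  (x2 ∨ ¬x2) ∧ (¬x4 ∨ ¬x2) = max(0, a+b−1) on (1.00, 0.87) = 0.87
  → value = 0.8700
Under algebraic product:
  ¬x2 = 1 − 0.1600 = 0.8400
  x2 ∨ ¬x2 = a + b − a·b on (0.1600, 0.8400) = 0.8656
  ¬x4 = 1 − 0.9700 = 0.0300
  ¬x2 = 1 − 0.1600 = 0.8400
  ¬x4 ∨ ¬x2 = a + b − a·b on (0.0300, 0.8400) = 0.8448
  (x2 ∨ ¬x2) ∧ (¬x4 ∨ ¬x2) = a·b on (0.8656, 0.8448) = 0.7313
  → value = 0.7313
|0.8700 − 0.7313| = 0.139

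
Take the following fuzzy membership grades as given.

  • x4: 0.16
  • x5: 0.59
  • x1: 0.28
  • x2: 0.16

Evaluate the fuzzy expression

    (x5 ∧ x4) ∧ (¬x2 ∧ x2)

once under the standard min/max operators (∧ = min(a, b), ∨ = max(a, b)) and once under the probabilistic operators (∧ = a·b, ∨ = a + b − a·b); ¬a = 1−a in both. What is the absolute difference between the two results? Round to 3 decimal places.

Under standard min/max:
  x5 ∧ x4 = min(a, b) on (0.59, 0.16) = 0.16
  ¬x2 = 1 − 0.16 = 0.84
  ¬x2 ∧ x2 = min(a, b) on (0.84, 0.16) = 0.16
  (x5 ∧ x4) ∧ (¬x2 ∧ x2) = min(a, b) on (0.16, 0.16) = 0.16
  → value = 0.1600
Under probabilistic:
  x5 ∧ x4 = a·b on (0.5900, 0.1600) = 0.0944
  ¬x2 = 1 − 0.1600 = 0.8400
  ¬x2 ∧ x2 = a·b on (0.8400, 0.1600) = 0.1344
  (x5 ∧ x4) ∧ (¬x2 ∧ x2) = a·b on (0.0944, 0.1344) = 0.0127
  → value = 0.0127
|0.1600 − 0.0127| = 0.147

0.147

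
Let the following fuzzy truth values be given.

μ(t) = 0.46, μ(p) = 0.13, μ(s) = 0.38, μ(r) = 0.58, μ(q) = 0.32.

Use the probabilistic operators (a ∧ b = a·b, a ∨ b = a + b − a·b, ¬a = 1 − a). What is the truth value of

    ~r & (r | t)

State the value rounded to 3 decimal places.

~r = 1 − 0.5800 = 0.4200
r | t = a + b − a·b on (0.5800, 0.4600) = 0.7732
~r & (r | t) = a·b on (0.4200, 0.7732) = 0.3247

0.325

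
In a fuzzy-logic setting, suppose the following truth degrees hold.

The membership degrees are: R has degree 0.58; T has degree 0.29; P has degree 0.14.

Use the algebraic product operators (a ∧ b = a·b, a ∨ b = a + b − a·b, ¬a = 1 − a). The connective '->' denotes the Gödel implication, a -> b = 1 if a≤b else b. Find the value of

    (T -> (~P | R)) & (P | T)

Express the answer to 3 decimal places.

0.389

~P = 1 − 0.1400 = 0.8600
~P | R = a + b − a·b on (0.8600, 0.5800) = 0.9412
T -> (~P | R)  [Gödel: 1 if a≤b else b] with a=0.2900, b=0.9412 → 1.0000
P | T = a + b − a·b on (0.1400, 0.2900) = 0.3894
(T -> (~P | R)) & (P | T) = a·b on (1.0000, 0.3894) = 0.3894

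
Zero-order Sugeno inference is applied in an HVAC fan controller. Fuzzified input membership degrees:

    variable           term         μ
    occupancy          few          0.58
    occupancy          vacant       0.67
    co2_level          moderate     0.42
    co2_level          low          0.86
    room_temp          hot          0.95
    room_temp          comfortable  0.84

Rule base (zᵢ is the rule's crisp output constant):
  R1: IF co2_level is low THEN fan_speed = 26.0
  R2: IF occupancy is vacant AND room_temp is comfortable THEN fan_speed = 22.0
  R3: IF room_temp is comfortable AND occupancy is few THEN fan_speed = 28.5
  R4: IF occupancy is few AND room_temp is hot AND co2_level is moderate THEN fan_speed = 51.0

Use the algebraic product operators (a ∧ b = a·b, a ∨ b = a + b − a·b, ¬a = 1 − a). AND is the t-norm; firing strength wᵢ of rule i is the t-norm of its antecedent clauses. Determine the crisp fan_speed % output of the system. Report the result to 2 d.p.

28.22

R1 (z=26.0): low=0.86 → w = 0.8600
R2 (z=22.0): vacant=0.67, comfortable=0.84; AND[a·b] → w = 0.5628
R3 (z=28.5): comfortable=0.84, few=0.58; AND[a·b] → w = 0.4872
R4 (z=51.0): few=0.58, hot=0.95, moderate=0.42; AND[a·b] → w = 0.2314
Weighted average = (0.8600·26.0 + 0.5628·22.0 + 0.4872·28.5 + 0.2314·51.0) / (0.8600 + 0.5628 + 0.4872 + 0.2314)
  = 60.4292 / 2.1414 = 28.22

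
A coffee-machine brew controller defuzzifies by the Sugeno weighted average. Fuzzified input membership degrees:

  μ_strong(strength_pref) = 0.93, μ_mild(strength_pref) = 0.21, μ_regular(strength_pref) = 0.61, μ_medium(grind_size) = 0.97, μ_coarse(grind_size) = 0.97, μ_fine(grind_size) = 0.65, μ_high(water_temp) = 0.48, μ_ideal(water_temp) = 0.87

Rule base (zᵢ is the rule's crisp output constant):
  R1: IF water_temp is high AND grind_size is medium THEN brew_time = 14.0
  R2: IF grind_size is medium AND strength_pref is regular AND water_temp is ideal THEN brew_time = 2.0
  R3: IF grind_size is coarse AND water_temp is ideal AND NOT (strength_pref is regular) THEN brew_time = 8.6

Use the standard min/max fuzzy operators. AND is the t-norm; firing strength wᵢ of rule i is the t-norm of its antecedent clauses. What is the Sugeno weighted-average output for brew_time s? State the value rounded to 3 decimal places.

7.631

R1 (z=14.0): high=0.48, medium=0.97; AND[min(a, b)] → w = 0.48
R2 (z=2.0): medium=0.97, regular=0.61, ideal=0.87; AND[min(a, b)] → w = 0.61
R3 (z=8.6): coarse=0.97, ideal=0.87, ¬regular=1−0.61=0.39; AND[min(a, b)] → w = 0.39
Weighted average = (0.48·14.0 + 0.61·2.0 + 0.39·8.6) / (0.48 + 0.61 + 0.39)
  = 11.2940 / 1.4800 = 7.631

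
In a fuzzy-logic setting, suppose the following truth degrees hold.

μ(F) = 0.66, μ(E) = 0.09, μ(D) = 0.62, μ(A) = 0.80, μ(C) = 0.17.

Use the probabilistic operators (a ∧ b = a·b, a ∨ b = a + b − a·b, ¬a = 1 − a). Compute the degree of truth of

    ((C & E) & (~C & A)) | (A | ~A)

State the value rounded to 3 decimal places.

0.842

C & E = a·b on (0.1700, 0.0900) = 0.0153
~C = 1 − 0.1700 = 0.8300
~C & A = a·b on (0.8300, 0.8000) = 0.6640
(C & E) & (~C & A) = a·b on (0.0153, 0.6640) = 0.0102
~A = 1 − 0.8000 = 0.2000
A | ~A = a + b − a·b on (0.8000, 0.2000) = 0.8400
((C & E) & (~C & A)) | (A | ~A) = a + b − a·b on (0.0102, 0.8400) = 0.8416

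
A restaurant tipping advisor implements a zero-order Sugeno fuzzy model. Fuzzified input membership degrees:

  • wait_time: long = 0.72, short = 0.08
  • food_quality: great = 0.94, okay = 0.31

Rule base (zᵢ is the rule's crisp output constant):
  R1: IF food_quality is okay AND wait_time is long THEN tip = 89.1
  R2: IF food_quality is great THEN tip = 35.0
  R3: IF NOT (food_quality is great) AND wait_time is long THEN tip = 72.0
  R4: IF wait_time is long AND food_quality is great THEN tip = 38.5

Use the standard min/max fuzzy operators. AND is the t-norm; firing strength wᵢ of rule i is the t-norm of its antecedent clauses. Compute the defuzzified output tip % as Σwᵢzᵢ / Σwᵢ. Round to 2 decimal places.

45.60

R1 (z=89.1): okay=0.31, long=0.72; AND[min(a, b)] → w = 0.31
R2 (z=35.0): great=0.94 → w = 0.94
R3 (z=72.0): ¬great=1−0.94=0.06, long=0.72; AND[min(a, b)] → w = 0.06
R4 (z=38.5): long=0.72, great=0.94; AND[min(a, b)] → w = 0.72
Weighted average = (0.31·89.1 + 0.94·35.0 + 0.06·72.0 + 0.72·38.5) / (0.31 + 0.94 + 0.06 + 0.72)
  = 92.5610 / 2.0300 = 45.60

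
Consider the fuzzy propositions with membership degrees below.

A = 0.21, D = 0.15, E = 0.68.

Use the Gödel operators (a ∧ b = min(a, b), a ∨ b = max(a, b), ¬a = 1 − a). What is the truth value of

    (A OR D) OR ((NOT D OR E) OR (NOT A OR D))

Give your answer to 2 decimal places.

A OR D = max(a, b) on (0.21, 0.15) = 0.21
NOT D = 1 − 0.15 = 0.85
NOT D OR E = max(a, b) on (0.85, 0.68) = 0.85
NOT A = 1 − 0.21 = 0.79
NOT A OR D = max(a, b) on (0.79, 0.15) = 0.79
(NOT D OR E) OR (NOT A OR D) = max(a, b) on (0.85, 0.79) = 0.85
(A OR D) OR ((NOT D OR E) OR (NOT A OR D)) = max(a, b) on (0.21, 0.85) = 0.85

0.85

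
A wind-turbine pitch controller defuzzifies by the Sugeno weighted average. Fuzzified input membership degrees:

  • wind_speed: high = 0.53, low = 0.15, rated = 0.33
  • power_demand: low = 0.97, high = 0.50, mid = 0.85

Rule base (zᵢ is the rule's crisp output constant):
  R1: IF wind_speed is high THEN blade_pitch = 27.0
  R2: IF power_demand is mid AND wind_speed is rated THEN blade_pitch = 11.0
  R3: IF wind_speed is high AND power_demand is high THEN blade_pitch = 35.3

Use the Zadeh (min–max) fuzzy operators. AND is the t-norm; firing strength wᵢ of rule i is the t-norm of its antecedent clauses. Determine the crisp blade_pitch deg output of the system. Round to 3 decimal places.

26.169

R1 (z=27.0): high=0.53 → w = 0.53
R2 (z=11.0): mid=0.85, rated=0.33; AND[min(a, b)] → w = 0.33
R3 (z=35.3): high=0.53, high=0.50; AND[min(a, b)] → w = 0.50
Weighted average = (0.53·27.0 + 0.33·11.0 + 0.50·35.3) / (0.53 + 0.33 + 0.50)
  = 35.5900 / 1.3600 = 26.169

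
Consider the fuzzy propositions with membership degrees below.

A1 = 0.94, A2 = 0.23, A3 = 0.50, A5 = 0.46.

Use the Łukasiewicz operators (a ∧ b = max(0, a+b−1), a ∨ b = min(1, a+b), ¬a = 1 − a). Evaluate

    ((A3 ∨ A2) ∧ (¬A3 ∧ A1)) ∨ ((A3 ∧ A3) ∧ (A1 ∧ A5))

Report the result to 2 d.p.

A3 ∨ A2 = min(1, a+b) on (0.50, 0.23) = 0.73
¬A3 = 1 − 0.50 = 0.50
¬A3 ∧ A1 = max(0, a+b−1) on (0.50, 0.94) = 0.44
(A3 ∨ A2) ∧ (¬A3 ∧ A1) = max(0, a+b−1) on (0.73, 0.44) = 0.17
A3 ∧ A3 = max(0, a+b−1) on (0.50, 0.50) = 0.00
A1 ∧ A5 = max(0, a+b−1) on (0.94, 0.46) = 0.40
(A3 ∧ A3) ∧ (A1 ∧ A5) = max(0, a+b−1) on (0.00, 0.40) = 0.00
((A3 ∨ A2) ∧ (¬A3 ∧ A1)) ∨ ((A3 ∧ A3) ∧ (A1 ∧ A5)) = min(1, a+b) on (0.17, 0.00) = 0.17

0.17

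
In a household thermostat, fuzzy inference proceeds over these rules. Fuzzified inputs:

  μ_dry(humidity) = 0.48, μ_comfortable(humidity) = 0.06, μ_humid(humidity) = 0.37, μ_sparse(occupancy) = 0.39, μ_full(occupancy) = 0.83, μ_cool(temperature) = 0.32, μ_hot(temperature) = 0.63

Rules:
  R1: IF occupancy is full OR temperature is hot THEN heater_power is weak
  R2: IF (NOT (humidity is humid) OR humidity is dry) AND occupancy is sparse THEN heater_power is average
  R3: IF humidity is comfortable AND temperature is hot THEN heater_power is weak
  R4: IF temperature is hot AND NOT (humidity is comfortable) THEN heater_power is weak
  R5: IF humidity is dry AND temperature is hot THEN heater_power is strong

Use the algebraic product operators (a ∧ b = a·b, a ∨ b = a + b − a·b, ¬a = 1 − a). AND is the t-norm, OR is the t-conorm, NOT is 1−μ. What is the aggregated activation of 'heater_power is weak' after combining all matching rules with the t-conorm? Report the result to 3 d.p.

0.975

R1: full=0.83, hot=0.63; OR[a + b − a·b] → w = 0.9371
R2: (¬humid=1−0.37=0.63 OR dry=0.48) = 0.8076; AND[a·b] with sparse=0.39 → w = 0.3150
R3: comfortable=0.06, hot=0.63; AND[a·b] → w = 0.0378
R4: hot=0.63, ¬comfortable=1−0.06=0.94; AND[a·b] → w = 0.5922
R5: dry=0.48, hot=0.63; AND[a·b] → w = 0.3024
Rules with consequent 'weak': {R1, R3, R4} → strengths 0.9371, 0.0378, 0.5922
Aggregate via t-conorm [a + b − a·b]: 0.9753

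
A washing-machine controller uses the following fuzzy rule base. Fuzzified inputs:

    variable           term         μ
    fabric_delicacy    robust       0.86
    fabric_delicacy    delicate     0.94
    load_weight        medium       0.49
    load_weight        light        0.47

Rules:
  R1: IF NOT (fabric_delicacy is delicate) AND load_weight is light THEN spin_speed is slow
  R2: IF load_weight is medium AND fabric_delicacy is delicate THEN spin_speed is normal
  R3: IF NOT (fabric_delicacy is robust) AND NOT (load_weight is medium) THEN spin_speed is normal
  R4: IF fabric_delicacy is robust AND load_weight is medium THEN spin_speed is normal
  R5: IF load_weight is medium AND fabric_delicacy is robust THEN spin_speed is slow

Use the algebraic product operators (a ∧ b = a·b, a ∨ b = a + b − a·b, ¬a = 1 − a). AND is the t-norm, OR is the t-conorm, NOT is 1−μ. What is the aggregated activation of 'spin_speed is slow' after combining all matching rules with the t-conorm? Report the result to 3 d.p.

0.438

R1: ¬delicate=1−0.94=0.06, light=0.47; AND[a·b] → w = 0.0282
R2: medium=0.49, delicate=0.94; AND[a·b] → w = 0.4606
R3: ¬robust=1−0.86=0.14, ¬medium=1−0.49=0.51; AND[a·b] → w = 0.0714
R4: robust=0.86, medium=0.49; AND[a·b] → w = 0.4214
R5: medium=0.49, robust=0.86; AND[a·b] → w = 0.4214
Rules with consequent 'slow': {R1, R5} → strengths 0.0282, 0.4214
Aggregate via t-conorm [a + b − a·b]: 0.4377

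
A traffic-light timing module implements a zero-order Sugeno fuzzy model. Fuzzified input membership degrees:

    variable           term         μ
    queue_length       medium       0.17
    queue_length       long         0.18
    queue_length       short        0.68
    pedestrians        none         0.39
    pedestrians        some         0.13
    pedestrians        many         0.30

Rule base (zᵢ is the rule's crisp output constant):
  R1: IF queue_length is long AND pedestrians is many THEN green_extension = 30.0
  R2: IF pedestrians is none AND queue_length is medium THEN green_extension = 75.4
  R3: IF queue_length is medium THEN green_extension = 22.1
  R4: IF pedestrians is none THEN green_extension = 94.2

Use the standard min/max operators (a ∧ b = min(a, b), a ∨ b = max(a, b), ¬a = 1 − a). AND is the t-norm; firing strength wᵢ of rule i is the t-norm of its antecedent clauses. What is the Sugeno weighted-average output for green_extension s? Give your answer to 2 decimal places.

R1 (z=30.0): long=0.18, many=0.30; AND[min(a, b)] → w = 0.18
R2 (z=75.4): none=0.39, medium=0.17; AND[min(a, b)] → w = 0.17
R3 (z=22.1): medium=0.17 → w = 0.17
R4 (z=94.2): none=0.39 → w = 0.39
Weighted average = (0.18·30.0 + 0.17·75.4 + 0.17·22.1 + 0.39·94.2) / (0.18 + 0.17 + 0.17 + 0.39)
  = 58.7130 / 0.9100 = 64.52

64.52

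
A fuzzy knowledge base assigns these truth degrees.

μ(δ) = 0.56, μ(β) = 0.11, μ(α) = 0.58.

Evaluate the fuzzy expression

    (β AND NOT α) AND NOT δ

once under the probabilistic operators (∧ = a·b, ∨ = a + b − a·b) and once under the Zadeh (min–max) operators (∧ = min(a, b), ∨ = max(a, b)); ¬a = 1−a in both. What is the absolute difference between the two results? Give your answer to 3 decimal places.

0.090

Under probabilistic:
  NOT α = 1 − 0.5800 = 0.4200
  β AND NOT α = a·b on (0.1100, 0.4200) = 0.0462
  NOT δ = 1 − 0.5600 = 0.4400
  (β AND NOT α) AND NOT δ = a·b on (0.0462, 0.4400) = 0.0203
  → value = 0.0203
Under Zadeh (min–max):
  NOT α = 1 − 0.58 = 0.42
  β AND NOT α = min(a, b) on (0.11, 0.42) = 0.11
  NOT δ = 1 − 0.56 = 0.44
  (β AND NOT α) AND NOT δ = min(a, b) on (0.11, 0.44) = 0.11
  → value = 0.1100
|0.0203 − 0.1100| = 0.090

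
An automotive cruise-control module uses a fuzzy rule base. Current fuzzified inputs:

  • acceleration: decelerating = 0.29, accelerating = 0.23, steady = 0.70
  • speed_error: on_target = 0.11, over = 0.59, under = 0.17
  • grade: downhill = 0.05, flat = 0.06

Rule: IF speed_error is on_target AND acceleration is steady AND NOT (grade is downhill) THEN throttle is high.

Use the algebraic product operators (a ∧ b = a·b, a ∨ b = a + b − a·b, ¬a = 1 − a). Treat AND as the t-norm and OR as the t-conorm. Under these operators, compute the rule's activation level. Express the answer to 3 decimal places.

firing strength: on_target=0.11, steady=0.70, ¬downhill=1−0.05=0.95; AND[a·b] → w = 0.0731

0.073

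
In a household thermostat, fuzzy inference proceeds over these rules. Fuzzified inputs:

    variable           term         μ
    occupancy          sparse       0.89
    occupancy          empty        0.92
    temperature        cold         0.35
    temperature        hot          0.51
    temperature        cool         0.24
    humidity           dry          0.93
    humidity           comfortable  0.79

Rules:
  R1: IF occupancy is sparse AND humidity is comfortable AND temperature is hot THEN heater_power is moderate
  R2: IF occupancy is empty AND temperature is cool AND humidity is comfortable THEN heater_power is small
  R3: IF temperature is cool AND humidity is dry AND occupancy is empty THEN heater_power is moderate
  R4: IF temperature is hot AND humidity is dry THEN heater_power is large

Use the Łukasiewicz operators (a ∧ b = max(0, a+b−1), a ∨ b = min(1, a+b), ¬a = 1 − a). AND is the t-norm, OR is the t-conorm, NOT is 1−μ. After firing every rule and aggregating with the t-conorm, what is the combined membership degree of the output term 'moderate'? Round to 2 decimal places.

R1: sparse=0.89, comfortable=0.79, hot=0.51; AND[max(0, a+b−1)] → w = 0.19
R2: empty=0.92, cool=0.24, comfortable=0.79; AND[max(0, a+b−1)] → w = 0.00
R3: cool=0.24, dry=0.93, empty=0.92; AND[max(0, a+b−1)] → w = 0.09
R4: hot=0.51, dry=0.93; AND[max(0, a+b−1)] → w = 0.44
Rules with consequent 'moderate': {R1, R3} → strengths 0.19, 0.09
Aggregate via t-conorm [min(1, a+b)]: 0.28

0.28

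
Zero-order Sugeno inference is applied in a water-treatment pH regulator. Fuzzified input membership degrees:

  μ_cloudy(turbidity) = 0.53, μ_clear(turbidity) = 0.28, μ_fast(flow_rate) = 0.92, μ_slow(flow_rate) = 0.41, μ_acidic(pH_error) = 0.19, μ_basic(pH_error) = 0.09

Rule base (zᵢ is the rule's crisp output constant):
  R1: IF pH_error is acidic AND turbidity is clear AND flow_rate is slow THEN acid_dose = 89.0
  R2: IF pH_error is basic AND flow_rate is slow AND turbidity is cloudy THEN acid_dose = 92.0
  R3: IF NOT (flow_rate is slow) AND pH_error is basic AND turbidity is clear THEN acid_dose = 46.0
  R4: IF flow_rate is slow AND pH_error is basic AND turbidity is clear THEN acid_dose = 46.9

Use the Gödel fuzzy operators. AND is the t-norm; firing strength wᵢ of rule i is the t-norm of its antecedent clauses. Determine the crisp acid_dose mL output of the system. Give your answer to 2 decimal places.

R1 (z=89.0): acidic=0.19, clear=0.28, slow=0.41; AND[min(a, b)] → w = 0.19
R2 (z=92.0): basic=0.09, slow=0.41, cloudy=0.53; AND[min(a, b)] → w = 0.09
R3 (z=46.0): ¬slow=1−0.41=0.59, basic=0.09, clear=0.28; AND[min(a, b)] → w = 0.09
R4 (z=46.9): slow=0.41, basic=0.09, clear=0.28; AND[min(a, b)] → w = 0.09
Weighted average = (0.19·89.0 + 0.09·92.0 + 0.09·46.0 + 0.09·46.9) / (0.19 + 0.09 + 0.09 + 0.09)
  = 33.5510 / 0.4600 = 72.94

72.94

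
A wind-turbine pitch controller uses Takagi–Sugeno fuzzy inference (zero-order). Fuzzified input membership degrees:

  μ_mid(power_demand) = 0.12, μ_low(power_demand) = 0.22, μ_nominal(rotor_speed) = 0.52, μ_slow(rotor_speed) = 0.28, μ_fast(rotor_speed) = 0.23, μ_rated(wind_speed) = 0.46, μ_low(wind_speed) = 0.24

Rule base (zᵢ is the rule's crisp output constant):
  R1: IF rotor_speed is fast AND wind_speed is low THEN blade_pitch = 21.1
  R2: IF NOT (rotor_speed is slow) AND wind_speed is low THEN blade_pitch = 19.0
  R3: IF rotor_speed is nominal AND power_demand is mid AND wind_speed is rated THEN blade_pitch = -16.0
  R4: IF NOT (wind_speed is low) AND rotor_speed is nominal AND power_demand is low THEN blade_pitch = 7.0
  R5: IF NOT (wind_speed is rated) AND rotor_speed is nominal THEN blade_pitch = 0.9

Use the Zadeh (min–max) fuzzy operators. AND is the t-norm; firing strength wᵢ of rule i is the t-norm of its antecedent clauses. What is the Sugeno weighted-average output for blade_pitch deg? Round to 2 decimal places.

7.14

R1 (z=21.1): fast=0.23, low=0.24; AND[min(a, b)] → w = 0.23
R2 (z=19.0): ¬slow=1−0.28=0.72, low=0.24; AND[min(a, b)] → w = 0.24
R3 (z=-16.0): nominal=0.52, mid=0.12, rated=0.46; AND[min(a, b)] → w = 0.12
R4 (z=7.0): ¬low=1−0.24=0.76, nominal=0.52, low=0.22; AND[min(a, b)] → w = 0.22
R5 (z=0.9): ¬rated=1−0.46=0.54, nominal=0.52; AND[min(a, b)] → w = 0.52
Weighted average = (0.23·21.1 + 0.24·19.0 + 0.12·-16.0 + 0.22·7.0 + 0.52·0.9) / (0.23 + 0.24 + 0.12 + 0.22 + 0.52)
  = 9.5010 / 1.3300 = 7.14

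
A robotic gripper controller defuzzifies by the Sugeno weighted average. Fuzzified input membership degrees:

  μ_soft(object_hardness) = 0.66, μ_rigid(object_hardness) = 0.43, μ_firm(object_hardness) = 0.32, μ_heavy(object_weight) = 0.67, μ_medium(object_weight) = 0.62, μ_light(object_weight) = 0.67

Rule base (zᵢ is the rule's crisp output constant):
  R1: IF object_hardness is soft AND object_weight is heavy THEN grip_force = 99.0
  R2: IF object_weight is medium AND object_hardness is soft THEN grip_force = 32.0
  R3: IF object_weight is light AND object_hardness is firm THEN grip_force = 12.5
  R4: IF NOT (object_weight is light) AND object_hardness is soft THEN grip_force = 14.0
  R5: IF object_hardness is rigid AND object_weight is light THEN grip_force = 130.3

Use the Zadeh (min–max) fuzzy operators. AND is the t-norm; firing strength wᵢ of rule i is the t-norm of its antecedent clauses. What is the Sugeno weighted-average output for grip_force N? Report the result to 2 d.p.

63.49

R1 (z=99.0): soft=0.66, heavy=0.67; AND[min(a, b)] → w = 0.66
R2 (z=32.0): medium=0.62, soft=0.66; AND[min(a, b)] → w = 0.62
R3 (z=12.5): light=0.67, firm=0.32; AND[min(a, b)] → w = 0.32
R4 (z=14.0): ¬light=1−0.67=0.33, soft=0.66; AND[min(a, b)] → w = 0.33
R5 (z=130.3): rigid=0.43, light=0.67; AND[min(a, b)] → w = 0.43
Weighted average = (0.66·99.0 + 0.62·32.0 + 0.32·12.5 + 0.33·14.0 + 0.43·130.3) / (0.66 + 0.62 + 0.32 + 0.33 + 0.43)
  = 149.8290 / 2.3600 = 63.49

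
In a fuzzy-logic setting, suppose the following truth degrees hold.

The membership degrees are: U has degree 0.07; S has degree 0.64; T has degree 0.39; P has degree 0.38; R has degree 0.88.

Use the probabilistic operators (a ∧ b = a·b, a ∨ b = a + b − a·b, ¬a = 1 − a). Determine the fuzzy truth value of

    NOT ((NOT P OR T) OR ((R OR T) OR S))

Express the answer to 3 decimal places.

0.006

NOT P = 1 − 0.3800 = 0.6200
NOT P OR T = a + b − a·b on (0.6200, 0.3900) = 0.7682
R OR T = a + b − a·b on (0.8800, 0.3900) = 0.9268
(R OR T) OR S = a + b − a·b on (0.9268, 0.6400) = 0.9736
(NOT P OR T) OR ((R OR T) OR S) = a + b − a·b on (0.7682, 0.9736) = 0.9939
NOT ((NOT P OR T) OR ((R OR T) OR S)) = 1 − 0.9939 = 0.0061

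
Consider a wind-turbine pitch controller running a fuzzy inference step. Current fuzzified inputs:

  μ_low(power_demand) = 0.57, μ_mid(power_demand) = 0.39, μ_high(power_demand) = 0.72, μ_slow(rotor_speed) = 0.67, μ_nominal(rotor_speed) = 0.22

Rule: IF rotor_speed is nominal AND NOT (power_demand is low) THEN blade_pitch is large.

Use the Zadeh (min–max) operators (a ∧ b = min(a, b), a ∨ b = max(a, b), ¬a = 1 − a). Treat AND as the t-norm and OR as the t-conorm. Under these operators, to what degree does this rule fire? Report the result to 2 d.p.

0.22

firing strength: nominal=0.22, ¬low=1−0.57=0.43; AND[min(a, b)] → w = 0.22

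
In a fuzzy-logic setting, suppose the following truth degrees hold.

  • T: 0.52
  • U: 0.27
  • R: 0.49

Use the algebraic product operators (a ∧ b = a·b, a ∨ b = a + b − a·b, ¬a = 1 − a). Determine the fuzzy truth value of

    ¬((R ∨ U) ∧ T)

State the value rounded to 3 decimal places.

0.674

R ∨ U = a + b − a·b on (0.4900, 0.2700) = 0.6277
(R ∨ U) ∧ T = a·b on (0.6277, 0.5200) = 0.3264
¬((R ∨ U) ∧ T) = 1 − 0.3264 = 0.6736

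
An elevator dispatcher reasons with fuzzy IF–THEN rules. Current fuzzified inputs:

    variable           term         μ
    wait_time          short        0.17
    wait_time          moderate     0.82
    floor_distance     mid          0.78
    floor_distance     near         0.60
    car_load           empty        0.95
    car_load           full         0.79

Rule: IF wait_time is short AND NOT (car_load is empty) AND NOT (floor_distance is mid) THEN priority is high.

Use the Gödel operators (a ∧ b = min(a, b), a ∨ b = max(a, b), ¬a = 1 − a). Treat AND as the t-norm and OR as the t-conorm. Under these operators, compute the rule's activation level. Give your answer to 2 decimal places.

0.05

firing strength: short=0.17, ¬empty=1−0.95=0.05, ¬mid=1−0.78=0.22; AND[min(a, b)] → w = 0.05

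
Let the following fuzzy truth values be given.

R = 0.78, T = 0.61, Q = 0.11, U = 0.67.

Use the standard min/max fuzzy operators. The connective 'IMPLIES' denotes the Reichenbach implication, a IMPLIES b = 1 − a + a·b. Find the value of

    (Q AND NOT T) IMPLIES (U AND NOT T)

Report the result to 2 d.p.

NOT T = 1 − 0.61 = 0.39
Q AND NOT T = min(a, b) on (0.11, 0.39) = 0.11
NOT T = 1 − 0.61 = 0.39
U AND NOT T = min(a, b) on (0.67, 0.39) = 0.39
(Q AND NOT T) IMPLIES (U AND NOT T)  [Reichenbach: 1 − a + a·b] with a=0.11, b=0.39 → 0.93

0.93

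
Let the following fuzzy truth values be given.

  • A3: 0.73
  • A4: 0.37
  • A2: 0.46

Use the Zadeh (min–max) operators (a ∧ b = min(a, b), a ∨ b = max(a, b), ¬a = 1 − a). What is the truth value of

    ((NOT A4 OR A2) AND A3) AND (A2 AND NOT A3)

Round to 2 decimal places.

NOT A4 = 1 − 0.37 = 0.63
NOT A4 OR A2 = max(a, b) on (0.63, 0.46) = 0.63
(NOT A4 OR A2) AND A3 = min(a, b) on (0.63, 0.73) = 0.63
NOT A3 = 1 − 0.73 = 0.27
A2 AND NOT A3 = min(a, b) on (0.46, 0.27) = 0.27
((NOT A4 OR A2) AND A3) AND (A2 AND NOT A3) = min(a, b) on (0.63, 0.27) = 0.27

0.27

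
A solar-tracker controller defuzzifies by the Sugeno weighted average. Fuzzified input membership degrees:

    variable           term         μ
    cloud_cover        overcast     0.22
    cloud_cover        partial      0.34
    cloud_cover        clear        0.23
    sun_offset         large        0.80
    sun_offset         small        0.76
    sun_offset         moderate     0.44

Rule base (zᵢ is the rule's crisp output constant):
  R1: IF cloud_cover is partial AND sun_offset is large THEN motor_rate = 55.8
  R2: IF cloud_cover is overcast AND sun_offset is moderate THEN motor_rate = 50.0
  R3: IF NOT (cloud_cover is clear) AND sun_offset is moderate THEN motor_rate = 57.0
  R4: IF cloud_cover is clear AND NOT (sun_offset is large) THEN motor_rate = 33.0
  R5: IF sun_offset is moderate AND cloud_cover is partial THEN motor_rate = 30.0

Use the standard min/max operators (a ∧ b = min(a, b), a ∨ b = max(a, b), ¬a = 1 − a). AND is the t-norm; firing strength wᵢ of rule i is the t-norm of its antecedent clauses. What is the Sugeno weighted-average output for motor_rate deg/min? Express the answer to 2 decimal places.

R1 (z=55.8): partial=0.34, large=0.80; AND[min(a, b)] → w = 0.34
R2 (z=50.0): overcast=0.22, moderate=0.44; AND[min(a, b)] → w = 0.22
R3 (z=57.0): ¬clear=1−0.23=0.77, moderate=0.44; AND[min(a, b)] → w = 0.44
R4 (z=33.0): clear=0.23, ¬large=1−0.80=0.20; AND[min(a, b)] → w = 0.20
R5 (z=30.0): moderate=0.44, partial=0.34; AND[min(a, b)] → w = 0.34
Weighted average = (0.34·55.8 + 0.22·50.0 + 0.44·57.0 + 0.20·33.0 + 0.34·30.0) / (0.34 + 0.22 + 0.44 + 0.20 + 0.34)
  = 71.8520 / 1.5400 = 46.66

46.66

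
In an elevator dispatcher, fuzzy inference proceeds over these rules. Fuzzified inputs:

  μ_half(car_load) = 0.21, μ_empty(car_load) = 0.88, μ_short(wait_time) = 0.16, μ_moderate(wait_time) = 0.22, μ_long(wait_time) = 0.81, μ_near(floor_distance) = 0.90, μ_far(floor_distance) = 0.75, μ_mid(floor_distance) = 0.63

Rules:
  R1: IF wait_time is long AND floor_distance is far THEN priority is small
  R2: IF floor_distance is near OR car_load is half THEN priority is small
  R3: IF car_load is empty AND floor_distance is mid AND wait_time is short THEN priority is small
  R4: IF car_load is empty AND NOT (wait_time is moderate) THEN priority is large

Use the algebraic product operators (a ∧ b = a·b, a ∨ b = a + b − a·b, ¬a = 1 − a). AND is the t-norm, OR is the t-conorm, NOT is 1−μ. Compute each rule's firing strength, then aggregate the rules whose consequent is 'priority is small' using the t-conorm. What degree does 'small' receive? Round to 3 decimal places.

0.972

R1: long=0.81, far=0.75; AND[a·b] → w = 0.6075
R2: near=0.90, half=0.21; OR[a + b − a·b] → w = 0.9210
R3: empty=0.88, mid=0.63, short=0.16; AND[a·b] → w = 0.0887
R4: empty=0.88, ¬moderate=1−0.22=0.78; AND[a·b] → w = 0.6864
Rules with consequent 'small': {R1, R2, R3} → strengths 0.6075, 0.9210, 0.0887
Aggregate via t-conorm [a + b − a·b]: 0.9717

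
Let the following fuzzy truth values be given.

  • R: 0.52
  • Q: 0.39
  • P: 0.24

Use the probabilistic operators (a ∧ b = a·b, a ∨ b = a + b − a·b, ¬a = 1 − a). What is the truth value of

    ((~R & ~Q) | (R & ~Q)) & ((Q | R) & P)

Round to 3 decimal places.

0.088

~R = 1 − 0.5200 = 0.4800
~Q = 1 − 0.3900 = 0.6100
~R & ~Q = a·b on (0.4800, 0.6100) = 0.2928
~Q = 1 − 0.3900 = 0.6100
R & ~Q = a·b on (0.5200, 0.6100) = 0.3172
(~R & ~Q) | (R & ~Q) = a + b − a·b on (0.2928, 0.3172) = 0.5171
Q | R = a + b − a·b on (0.3900, 0.5200) = 0.7072
(Q | R) & P = a·b on (0.7072, 0.2400) = 0.1697
((~R & ~Q) | (R & ~Q)) & ((Q | R) & P) = a·b on (0.5171, 0.1697) = 0.0878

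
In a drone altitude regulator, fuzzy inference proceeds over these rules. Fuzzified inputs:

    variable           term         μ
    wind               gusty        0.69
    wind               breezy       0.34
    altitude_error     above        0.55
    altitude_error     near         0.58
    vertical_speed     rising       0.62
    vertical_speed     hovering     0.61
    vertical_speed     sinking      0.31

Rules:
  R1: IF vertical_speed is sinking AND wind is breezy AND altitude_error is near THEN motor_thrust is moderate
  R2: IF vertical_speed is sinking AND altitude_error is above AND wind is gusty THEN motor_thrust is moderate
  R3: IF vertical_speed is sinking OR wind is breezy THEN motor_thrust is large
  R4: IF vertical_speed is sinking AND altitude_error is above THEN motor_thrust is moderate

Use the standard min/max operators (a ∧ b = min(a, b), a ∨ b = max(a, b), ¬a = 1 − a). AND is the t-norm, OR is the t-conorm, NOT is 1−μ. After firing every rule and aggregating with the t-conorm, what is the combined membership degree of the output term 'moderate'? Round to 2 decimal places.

R1: sinking=0.31, breezy=0.34, near=0.58; AND[min(a, b)] → w = 0.31
R2: sinking=0.31, above=0.55, gusty=0.69; AND[min(a, b)] → w = 0.31
R3: sinking=0.31, breezy=0.34; OR[max(a, b)] → w = 0.34
R4: sinking=0.31, above=0.55; AND[min(a, b)] → w = 0.31
Rules with consequent 'moderate': {R1, R2, R4} → strengths 0.31, 0.31, 0.31
Aggregate via t-conorm [max(a, b)]: 0.31

0.31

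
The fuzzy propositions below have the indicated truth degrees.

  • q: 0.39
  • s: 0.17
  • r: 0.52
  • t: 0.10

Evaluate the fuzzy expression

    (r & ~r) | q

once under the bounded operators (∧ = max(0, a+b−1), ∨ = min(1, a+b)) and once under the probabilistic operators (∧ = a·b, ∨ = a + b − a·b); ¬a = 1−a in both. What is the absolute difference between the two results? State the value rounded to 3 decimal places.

0.152

Under bounded:
  ~r = 1 − 0.52 = 0.48
  r & ~r = max(0, a+b−1) on (0.52, 0.48) = 0.00
  (r & ~r) | q = min(1, a+b) on (0.00, 0.39) = 0.39
  → value = 0.3900
Under probabilistic:
  ~r = 1 − 0.5200 = 0.4800
  r & ~r = a·b on (0.5200, 0.4800) = 0.2496
  (r & ~r) | q = a + b − a·b on (0.2496, 0.3900) = 0.5423
  → value = 0.5423
|0.3900 − 0.5423| = 0.152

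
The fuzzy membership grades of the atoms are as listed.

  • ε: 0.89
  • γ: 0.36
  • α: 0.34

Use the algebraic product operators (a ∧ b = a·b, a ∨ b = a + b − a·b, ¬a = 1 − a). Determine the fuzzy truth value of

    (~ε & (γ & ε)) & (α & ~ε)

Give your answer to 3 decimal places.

0.001

~ε = 1 − 0.8900 = 0.1100
γ & ε = a·b on (0.3600, 0.8900) = 0.3204
~ε & (γ & ε) = a·b on (0.1100, 0.3204) = 0.0352
~ε = 1 − 0.8900 = 0.1100
α & ~ε = a·b on (0.3400, 0.1100) = 0.0374
(~ε & (γ & ε)) & (α & ~ε) = a·b on (0.0352, 0.0374) = 0.0013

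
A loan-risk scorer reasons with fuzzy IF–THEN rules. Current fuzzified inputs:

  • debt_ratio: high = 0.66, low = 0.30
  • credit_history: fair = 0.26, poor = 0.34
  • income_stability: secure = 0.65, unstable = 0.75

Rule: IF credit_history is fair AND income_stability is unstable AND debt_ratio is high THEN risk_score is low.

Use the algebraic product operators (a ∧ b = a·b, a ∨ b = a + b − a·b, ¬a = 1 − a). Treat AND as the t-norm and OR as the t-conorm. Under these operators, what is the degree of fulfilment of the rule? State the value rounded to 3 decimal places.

0.129

firing strength: fair=0.26, unstable=0.75, high=0.66; AND[a·b] → w = 0.1287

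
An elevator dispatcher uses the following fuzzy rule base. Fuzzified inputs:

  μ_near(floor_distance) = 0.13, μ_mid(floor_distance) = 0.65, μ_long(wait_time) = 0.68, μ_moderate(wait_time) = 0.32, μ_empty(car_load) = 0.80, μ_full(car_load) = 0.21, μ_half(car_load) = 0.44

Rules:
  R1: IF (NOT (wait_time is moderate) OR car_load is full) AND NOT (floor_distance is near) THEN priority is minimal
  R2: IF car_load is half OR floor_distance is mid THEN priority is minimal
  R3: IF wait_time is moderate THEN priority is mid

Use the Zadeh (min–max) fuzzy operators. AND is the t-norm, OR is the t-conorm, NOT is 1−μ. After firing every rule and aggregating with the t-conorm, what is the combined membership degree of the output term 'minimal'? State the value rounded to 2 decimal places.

0.68

R1: (¬moderate=1−0.32=0.68 OR full=0.21) = 0.68; AND[min(a, b)] with ¬near=1−0.13=0.87 → w = 0.68
R2: half=0.44, mid=0.65; OR[max(a, b)] → w = 0.65
R3: moderate=0.32 → w = 0.32
Rules with consequent 'minimal': {R1, R2} → strengths 0.68, 0.65
Aggregate via t-conorm [max(a, b)]: 0.68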